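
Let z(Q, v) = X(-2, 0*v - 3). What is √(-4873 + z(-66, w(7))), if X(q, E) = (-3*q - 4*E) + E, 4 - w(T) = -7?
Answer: I*√4858 ≈ 69.699*I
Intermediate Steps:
w(T) = 11 (w(T) = 4 - 1*(-7) = 4 + 7 = 11)
X(q, E) = -3*E - 3*q (X(q, E) = (-4*E - 3*q) + E = -3*E - 3*q)
z(Q, v) = 15 (z(Q, v) = -3*(0*v - 3) - 3*(-2) = -3*(0 - 3) + 6 = -3*(-3) + 6 = 9 + 6 = 15)
√(-4873 + z(-66, w(7))) = √(-4873 + 15) = √(-4858) = I*√4858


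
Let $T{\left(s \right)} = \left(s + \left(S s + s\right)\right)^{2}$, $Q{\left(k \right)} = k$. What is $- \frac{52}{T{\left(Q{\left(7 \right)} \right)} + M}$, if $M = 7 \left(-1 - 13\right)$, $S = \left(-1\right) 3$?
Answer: $\frac{52}{49} \approx 1.0612$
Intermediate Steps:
$S = -3$
$T{\left(s \right)} = s^{2}$ ($T{\left(s \right)} = \left(s + \left(- 3 s + s\right)\right)^{2} = \left(s - 2 s\right)^{2} = \left(- s\right)^{2} = s^{2}$)
$M = -98$ ($M = 7 \left(-14\right) = -98$)
$- \frac{52}{T{\left(Q{\left(7 \right)} \right)} + M} = - \frac{52}{7^{2} - 98} = - \frac{52}{49 - 98} = - \frac{52}{-49} = \left(-52\right) \left(- \frac{1}{49}\right) = \frac{52}{49}$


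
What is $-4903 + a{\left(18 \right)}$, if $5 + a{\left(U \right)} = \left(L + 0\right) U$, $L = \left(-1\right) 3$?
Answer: $-4962$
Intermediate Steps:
$L = -3$
$a{\left(U \right)} = -5 - 3 U$ ($a{\left(U \right)} = -5 + \left(-3 + 0\right) U = -5 - 3 U$)
$-4903 + a{\left(18 \right)} = -4903 - 59 = -4962$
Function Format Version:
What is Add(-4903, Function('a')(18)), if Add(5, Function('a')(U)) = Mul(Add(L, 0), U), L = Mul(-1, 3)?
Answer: -4962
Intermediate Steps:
L = -3
Function('a')(U) = Add(-5, Mul(-3, U)) (Function('a')(U) = Add(-5, Mul(Add(-3, 0), U)) = Add(-5, Mul(-3, U)))
Add(-4903, Function('a')(18)) = Add(-4903, Add(-5, Mul(-3, 18))) = Add(-4903, Add(-5, -54)) = Add(-4903, -59) = -4962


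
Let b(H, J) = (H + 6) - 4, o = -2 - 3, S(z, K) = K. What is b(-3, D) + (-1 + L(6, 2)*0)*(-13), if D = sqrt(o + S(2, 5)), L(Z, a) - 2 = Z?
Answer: 12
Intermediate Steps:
o = -5
L(Z, a) = 2 + Z
D = 0 (D = sqrt(-5 + 5) = sqrt(0) = 0)
b(H, J) = 2 + H (b(H, J) = (6 + H) - 4 = 2 + H)
b(-3, D) + (-1 + L(6, 2)*0)*(-13) = (2 - 3) + (-1 + (2 + 6)*0)*(-13) = -1 + (-1 + 8*0)*(-13) = -1 + (-1 + 0)*(-13) = -1 - 1*(-13) = -1 + 13 = 12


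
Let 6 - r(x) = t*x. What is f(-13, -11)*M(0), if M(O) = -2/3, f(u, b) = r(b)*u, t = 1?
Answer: 442/3 ≈ 147.33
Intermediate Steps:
r(x) = 6 - x
f(u, b) = u*(6 - b) (f(u, b) = (6 - b)*u = u*(6 - b))
M(O) = -⅔ (M(O) = -2*⅓ = -⅔)
f(-13, -11)*M(0) = -13*(6 - 1*(-11))*(-⅔) = -13*(6 + 11)*(-⅔) = -13*17*(-⅔) = -221*(-⅔) = 442/3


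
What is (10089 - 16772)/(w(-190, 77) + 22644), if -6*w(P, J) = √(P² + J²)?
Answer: -5447874672/18458984467 - 40098*√42029/18458984467 ≈ -0.29558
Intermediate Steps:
w(P, J) = -√(J² + P²)/6 (w(P, J) = -√(P² + J²)/6 = -√(J² + P²)/6)
(10089 - 16772)/(w(-190, 77) + 22644) = (10089 - 16772)/(-√(77² + (-190)²)/6 + 22644) = -6683/(-√(5929 + 36100)/6 + 22644) = -6683/(-√42029/6 + 22644) = -6683/(22644 - √42029/6)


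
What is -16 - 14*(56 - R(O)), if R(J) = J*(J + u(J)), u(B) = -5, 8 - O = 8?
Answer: -800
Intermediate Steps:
O = 0 (O = 8 - 1*8 = 8 - 8 = 0)
R(J) = J*(-5 + J) (R(J) = J*(J - 5) = J*(-5 + J))
-16 - 14*(56 - R(O)) = -16 - 14*(56 - 0*(-5 + 0)) = -16 - 14*(56 - 0*(-5)) = -16 - 14*(56 - 1*0) = -16 - 14*(56 + 0) = -16 - 14*56 = -16 - 784 = -800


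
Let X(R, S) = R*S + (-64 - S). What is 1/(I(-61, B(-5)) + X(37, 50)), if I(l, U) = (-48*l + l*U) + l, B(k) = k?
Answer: 1/4908 ≈ 0.00020375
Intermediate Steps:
X(R, S) = -64 - S + R*S
I(l, U) = -47*l + U*l (I(l, U) = (-48*l + U*l) + l = -47*l + U*l)
1/(I(-61, B(-5)) + X(37, 50)) = 1/(-61*(-47 - 5) + (-64 - 1*50 + 37*50)) = 1/(-61*(-52) + (-64 - 50 + 1850)) = 1/(3172 + 1736) = 1/4908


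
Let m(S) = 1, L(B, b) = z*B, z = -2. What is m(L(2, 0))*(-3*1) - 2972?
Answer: -2975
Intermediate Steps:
L(B, b) = -2*B
m(L(2, 0))*(-3*1) - 2972 = 1*(-3*1) - 2972 = 1*(-3) - 2972 = -3 - 2972 = -2975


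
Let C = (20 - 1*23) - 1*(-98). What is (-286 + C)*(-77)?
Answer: 14707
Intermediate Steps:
C = 95 (C = (20 - 23) + 98 = -3 + 98 = 95)
(-286 + C)*(-77) = (-286 + 95)*(-77) = -191*(-77) = 14707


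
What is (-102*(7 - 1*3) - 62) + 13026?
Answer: 12556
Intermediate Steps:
(-102*(7 - 1*3) - 62) + 13026 = (-102*(7 - 3) - 62) + 13026 = (-102*4 - 62) + 13026 = (-408 - 62) + 13026 = -470 + 13026 = 12556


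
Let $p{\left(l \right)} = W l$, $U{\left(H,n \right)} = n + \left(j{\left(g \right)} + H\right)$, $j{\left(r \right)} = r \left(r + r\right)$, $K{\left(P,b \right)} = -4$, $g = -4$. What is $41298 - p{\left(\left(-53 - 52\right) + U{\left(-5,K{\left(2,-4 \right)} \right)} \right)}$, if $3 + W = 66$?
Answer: $46464$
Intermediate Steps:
$j{\left(r \right)} = 2 r^{2}$ ($j{\left(r \right)} = r 2 r = 2 r^{2}$)
$W = 63$ ($W = -3 + 66 = 63$)
$U{\left(H,n \right)} = 32 + H + n$ ($U{\left(H,n \right)} = n + \left(2 \left(-4\right)^{2} + H\right) = n + \left(2 \cdot 16 + H\right) = n + \left(32 + H\right) = 32 + H + n$)
$p{\left(l \right)} = 63 l$
$41298 - p{\left(\left(-53 - 52\right) + U{\left(-5,K{\left(2,-4 \right)} \right)} \right)} = 41298 - 63 \left(\left(-53 - 52\right) - -23\right) = 41298 - 63 \left(-105 + 23\right) = 41298 - 63 \left(-82\right) = 41298 - -5166 = 41298 + 5166 = 46464$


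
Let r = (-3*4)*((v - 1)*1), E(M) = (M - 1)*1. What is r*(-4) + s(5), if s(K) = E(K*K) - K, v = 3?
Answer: 115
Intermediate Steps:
E(M) = -1 + M (E(M) = (-1 + M)*1 = -1 + M)
s(K) = -1 + K² - K (s(K) = (-1 + K*K) - K = (-1 + K²) - K = -1 + K² - K)
r = -24 (r = (-3*4)*((3 - 1)*1) = -24 ≈ -24.000)
r*(-4) + s(5) = -24*(-4) + (-1 + 5² - 1*5) = 96 + (-1 + 25 - 5) = 96 + 19 = 115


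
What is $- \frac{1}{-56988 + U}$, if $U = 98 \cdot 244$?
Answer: $\frac{1}{33076} \approx 3.0233 \cdot 10^{-5}$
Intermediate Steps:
$U = 23912$
$- \frac{1}{-56988 + U} = - \frac{1}{-56988 + 23912} = - \frac{1}{-33076} = \left(-1\right) \left(- \frac{1}{33076}\right) = \frac{1}{33076}$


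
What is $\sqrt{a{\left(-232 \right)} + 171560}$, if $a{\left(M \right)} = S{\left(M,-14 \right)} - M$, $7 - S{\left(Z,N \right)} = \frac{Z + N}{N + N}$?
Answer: $\frac{\sqrt{33670882}}{14} \approx 414.48$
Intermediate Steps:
$S{\left(Z,N \right)} = 7 - \frac{N + Z}{2 N}$ ($S{\left(Z,N \right)} = 7 - \frac{Z + N}{N + N} = 7 - \frac{N + Z}{2 N}$)
$a{\left(M \right)} = \frac{13}{2} - \frac{27 M}{28}$ ($a{\left(M \right)} = \frac{- M + 13 \left(-14\right)}{2 \left(-14\right)} - M = \frac{1}{2} \left(- \frac{1}{14}\right) \left(- M - 182\right) - M = \frac{1}{2} \left(- \frac{1}{14}\right) \left(-182 - M\right) - M = \left(\frac{13}{2} + \frac{M}{28}\right) - M = \frac{13}{2} - \frac{27 M}{28}$)
$\sqrt{a{\left(-232 \right)} + 171560} = \sqrt{\left(\frac{13}{2} - - \frac{1566}{7}\right) + 171560} = \sqrt{\left(\frac{13}{2} + \frac{1566}{7}\right) + 171560} = \sqrt{\frac{3223}{14} + 171560} = \sqrt{\frac{2405063}{14}} = \frac{\sqrt{33670882}}{14}$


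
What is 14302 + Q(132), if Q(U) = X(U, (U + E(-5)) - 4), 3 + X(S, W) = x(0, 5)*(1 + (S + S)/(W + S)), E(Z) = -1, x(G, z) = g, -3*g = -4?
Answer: 11112415/777 ≈ 14302.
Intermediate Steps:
g = 4/3 (g = -⅓*(-4) = 4/3 ≈ 1.3333)
x(G, z) = 4/3
X(S, W) = -5/3 + 8*S/(3*(S + W)) (X(S, W) = -3 + 4*(1 + (S + S)/(W + S))/3 = -3 + 4*(1 + (2*S)/(S + W))/3 = -3 + 4*(1 + 2*S/(S + W))/3 = -3 + (4/3 + 8*S/(3*(S + W))) = -5/3 + 8*S/(3*(S + W)))
Q(U) = (25/3 - 2*U/3)/(-5 + 2*U) (Q(U) = (U - 5*((U - 1) - 4)/3)/(U + ((U - 1) - 4)) = (U - 5*((-1 + U) - 4)/3)/(U + ((-1 + U) - 4)) = (U - 5*(-5 + U)/3)/(U + (-5 + U)) = (U + (25/3 - 5*U/3))/(-5 + 2*U) = (25/3 - 2*U/3)/(-5 + 2*U))
14302 + Q(132) = 14302 + (25 - 2*132)/(3*(-5 + 2*132)) = 14302 + (25 - 264)/(3*(-5 + 264)) = 14302 + (⅓)*(-239)/259 = 14302 + (⅓)*(1/259)*(-239) = 14302 - 239/777 = 11112415/777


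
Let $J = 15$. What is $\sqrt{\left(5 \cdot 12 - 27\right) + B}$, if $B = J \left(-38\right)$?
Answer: $i \sqrt{537} \approx 23.173 i$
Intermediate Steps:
$B = -570$ ($B = 15 \left(-38\right) = -570$)
$\sqrt{\left(5 \cdot 12 - 27\right) + B} = \sqrt{\left(5 \cdot 12 - 27\right) - 570} = \sqrt{\left(60 - 27\right) - 570} = \sqrt{33 - 570} = \sqrt{-537} = i \sqrt{537}$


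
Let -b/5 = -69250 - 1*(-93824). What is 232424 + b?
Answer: 109554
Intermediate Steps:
b = -122870 (b = -5*(-69250 - 1*(-93824)) = -5*(-69250 + 93824) = -5*24574 = -122870)
232424 + b = 232424 - 122870 = 109554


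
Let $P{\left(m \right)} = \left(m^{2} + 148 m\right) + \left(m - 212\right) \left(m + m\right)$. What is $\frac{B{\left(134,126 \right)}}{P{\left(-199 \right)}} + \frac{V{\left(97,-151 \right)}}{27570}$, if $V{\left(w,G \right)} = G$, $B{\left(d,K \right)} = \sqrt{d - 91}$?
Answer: $- \frac{151}{27570} + \frac{\sqrt{43}}{173727} \approx -0.0054392$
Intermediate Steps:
$B{\left(d,K \right)} = \sqrt{-91 + d}$
$P{\left(m \right)} = m^{2} + 148 m + 2 m \left(-212 + m\right)$ ($P{\left(m \right)} = \left(m^{2} + 148 m\right) + \left(-212 + m\right) 2 m = \left(m^{2} + 148 m\right) + 2 m \left(-212 + m\right) = m^{2} + 148 m + 2 m \left(-212 + m\right)$)
$\frac{B{\left(134,126 \right)}}{P{\left(-199 \right)}} + \frac{V{\left(97,-151 \right)}}{27570} = \frac{\sqrt{-91 + 134}}{3 \left(-199\right) \left(-92 - 199\right)} - \frac{151}{27570} = \frac{\sqrt{43}}{3 \left(-199\right) \left(-291\right)} - \frac{151}{27570} = \frac{\sqrt{43}}{173727} - \frac{151}{27570} = - \frac{151}{27570} + \frac{\sqrt{43}}{173727}$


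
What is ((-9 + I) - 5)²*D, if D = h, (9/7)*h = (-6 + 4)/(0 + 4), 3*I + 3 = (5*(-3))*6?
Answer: -1575/2 ≈ -787.50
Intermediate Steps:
I = -31 (I = -1 + ((5*(-3))*6)/3 = -1 + (-15*6)/3 = -1 + (⅓)*(-90) = -1 - 30 = -31)
h = -7/18 (h = 7*((-6 + 4)/(0 + 4))/9 = 7*(-2/4)/9 = 7*(-2*¼)/9 = (7/9)*(-½) = -7/18 ≈ -0.38889)
D = -7/18 ≈ -0.38889
((-9 + I) - 5)²*D = ((-9 - 31) - 5)²*(-7/18) = (-40 - 5)²*(-7/18) = (-45)²*(-7/18) = 2025*(-7/18) = -1575/2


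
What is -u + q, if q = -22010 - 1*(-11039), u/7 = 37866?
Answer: -276033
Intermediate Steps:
u = 265062 (u = 7*37866 = 265062)
q = -10971 (q = -22010 + 11039 = -10971)
-u + q = -1*265062 - 10971 = -265062 - 10971 = -276033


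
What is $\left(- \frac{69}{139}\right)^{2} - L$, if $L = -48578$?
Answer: $\frac{938580299}{19321} \approx 48578.0$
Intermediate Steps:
$\left(- \frac{69}{139}\right)^{2} - L = \left(- \frac{69}{139}\right)^{2} - -48578 = \left(\left(-69\right) \frac{1}{139}\right)^{2} + 48578 = \left(- \frac{69}{139}\right)^{2} + 48578 = \frac{4761}{19321} + 48578 = \frac{938580299}{19321}$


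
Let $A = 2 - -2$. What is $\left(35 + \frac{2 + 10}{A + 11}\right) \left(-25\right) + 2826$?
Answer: $1931$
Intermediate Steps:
$A = 4$ ($A = 2 + 2 = 4$)
$\left(35 + \frac{2 + 10}{A + 11}\right) \left(-25\right) + 2826 = \left(35 + \frac{2 + 10}{4 + 11}\right) \left(-25\right) + 2826 = \left(35 + \frac{12}{15}\right) \left(-25\right) + 2826 = \left(35 + 12 \cdot \frac{1}{15}\right) \left(-25\right) + 2826 = \left(35 + \frac{4}{5}\right) \left(-25\right) + 2826 = \frac{179}{5} \left(-25\right) + 2826 = -895 + 2826 = 1931$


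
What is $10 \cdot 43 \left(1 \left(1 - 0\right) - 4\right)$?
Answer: $-1290$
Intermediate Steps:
$10 \cdot 43 \left(1 \left(1 - 0\right) - 4\right) = 430 \left(1 \left(1 + 0\right) - 4\right) = 430 \left(1 \cdot 1 - 4\right) = 430 \left(1 - 4\right) = 430 \left(-3\right) = -1290$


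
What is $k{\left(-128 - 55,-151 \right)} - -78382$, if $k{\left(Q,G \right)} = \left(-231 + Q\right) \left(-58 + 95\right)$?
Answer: $63064$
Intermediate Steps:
$k{\left(Q,G \right)} = -8547 + 37 Q$ ($k{\left(Q,G \right)} = \left(-231 + Q\right) 37 = -8547 + 37 Q$)
$k{\left(-128 - 55,-151 \right)} - -78382 = \left(-8547 + 37 \left(-128 - 55\right)\right) - -78382 = \left(-8547 + 37 \left(-183\right)\right) + 78382 = \left(-8547 - 6771\right) + 78382 = -15318 + 78382 = 63064$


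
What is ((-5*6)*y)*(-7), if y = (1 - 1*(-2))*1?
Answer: 630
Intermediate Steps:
y = 3 (y = (1 + 2)*1 = 3*1 = 3)
((-5*6)*y)*(-7) = (-5*6*3)*(-7) = -30*3*(-7) = -90*(-7) = 630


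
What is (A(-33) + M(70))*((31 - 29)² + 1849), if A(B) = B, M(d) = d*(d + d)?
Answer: 18098251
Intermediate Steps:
M(d) = 2*d² (M(d) = d*(2*d) = 2*d²)
(A(-33) + M(70))*((31 - 29)² + 1849) = (-33 + 2*70²)*((31 - 29)² + 1849) = (-33 + 2*4900)*(2² + 1849) = (-33 + 9800)*(4 + 1849) = 9767*1853 = 18098251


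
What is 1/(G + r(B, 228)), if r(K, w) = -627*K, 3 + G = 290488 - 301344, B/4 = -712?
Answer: 1/1774837 ≈ 5.6343e-7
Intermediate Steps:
B = -2848 (B = 4*(-712) = -2848)
G = -10859 (G = -3 + (290488 - 301344) = -3 - 10856 = -10859)
1/(G + r(B, 228)) = 1/(-10859 - 627*(-2848)) = 1/(-10859 + 1785696) = 1/1774837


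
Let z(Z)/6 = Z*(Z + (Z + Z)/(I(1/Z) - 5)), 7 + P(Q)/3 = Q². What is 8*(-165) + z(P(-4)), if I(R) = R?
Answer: 86520/67 ≈ 1291.3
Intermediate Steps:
P(Q) = -21 + 3*Q²
z(Z) = 6*Z*(Z + 2*Z/(-5 + 1/Z)) (z(Z) = 6*(Z*(Z + (Z + Z)/(1/Z - 5))) = 6*(Z*(Z + (2*Z)/(1/Z - 5))) = 6*(Z*(Z + (2*Z)/(-5 + 1/Z))) = 6*(Z*(Z + 2*Z/(-5 + 1/Z))) = 6*Z*(Z + 2*Z/(-5 + 1/Z)))
8*(-165) + z(P(-4)) = 8*(-165) + (-21 + 3*(-4)²)²*(-6 + 18*(-21 + 3*(-4)²))/(-1 + 5*(-21 + 3*(-4)²)) = -1320 + (-21 + 3*16)²*(-6 + 18*(-21 + 3*16))/(-1 + 5*(-21 + 3*16)) = -1320 + (-21 + 48)²*(-6 + 18*(-21 + 48))/(-1 + 5*(-21 + 48)) = -1320 + 27²*(-6 + 18*27)/(-1 + 5*27) = -1320 + 729*(-6 + 486)/(-1 + 135) = -1320 + 729*480/134 = -1320 + 729*(1/134)*480 = -1320 + 174960/67 = 86520/67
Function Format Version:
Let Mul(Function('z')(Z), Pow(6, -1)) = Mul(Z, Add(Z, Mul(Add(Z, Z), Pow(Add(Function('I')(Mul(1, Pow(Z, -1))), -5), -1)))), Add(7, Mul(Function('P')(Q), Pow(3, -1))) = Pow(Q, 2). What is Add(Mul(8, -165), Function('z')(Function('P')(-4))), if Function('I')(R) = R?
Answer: Rational(86520, 67) ≈ 1291.3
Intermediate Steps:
Function('P')(Q) = Add(-21, Mul(3, Pow(Q, 2)))
Function('z')(Z) = Mul(6, Z, Add(Z, Mul(2, Z, Pow(Add(-5, Pow(Z, -1)), -1)))) (Function('z')(Z) = Mul(6, Mul(Z, Add(Z, Mul(Add(Z, Z), Pow(Add(Mul(1, Pow(Z, -1)), -5), -1))))) = Mul(6, Mul(Z, Add(Z, Mul(Mul(2, Z), Pow(Add(Pow(Z, -1), -5), -1))))) = Mul(6, Mul(Z, Add(Z, Mul(Mul(2, Z), Pow(Add(-5, Pow(Z, -1)), -1))))) = Mul(6, Mul(Z, Add(Z, Mul(2, Z, Pow(Add(-5, Pow(Z, -1)), -1))))) = Mul(6, Z, Add(Z, Mul(2, Z, Pow(Add(-5, Pow(Z, -1)), -1)))))
Add(Mul(8, -165), Function('z')(Function('P')(-4))) = Add(Mul(8, -165), Mul(Pow(Add(-21, Mul(3, Pow(-4, 2))), 2), Pow(Add(-1, Mul(5, Add(-21, Mul(3, Pow(-4, 2))))), -1), Add(-6, Mul(18, Add(-21, Mul(3, Pow(-4, 2))))))) = Add(-1320, Mul(Pow(Add(-21, Mul(3, 16)), 2), Pow(Add(-1, Mul(5, Add(-21, Mul(3, 16)))), -1), Add(-6, Mul(18, Add(-21, Mul(3, 16)))))) = Add(-1320, Mul(Pow(Add(-21, 48), 2), Pow(Add(-1, Mul(5, Add(-21, 48))), -1), Add(-6, Mul(18, Add(-21, 48))))) = Add(-1320, Mul(Pow(27, 2), Pow(Add(-1, Mul(5, 27)), -1), Add(-6, Mul(18, 27)))) = Add(-1320, Mul(729, Pow(Add(-1, 135), -1), Add(-6, 486))) = Add(-1320, Mul(729, Pow(134, -1), 480)) = Add(-1320, Mul(729, Rational(1, 134), 480)) = Add(-1320, Rational(174960, 67)) = Rational(86520, 67)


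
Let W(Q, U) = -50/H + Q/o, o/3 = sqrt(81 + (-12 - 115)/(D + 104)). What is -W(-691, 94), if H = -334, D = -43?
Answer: -25/167 + 691*sqrt(293654)/14442 ≈ 25.778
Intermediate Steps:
o = 3*sqrt(293654)/61 (o = 3*sqrt(81 + (-12 - 115)/(-43 + 104)) = 3*sqrt(81 - 127/61) = 3*sqrt(4814/61) = 3*(sqrt(293654)/61) = 3*sqrt(293654)/61 ≈ 26.651)
W(Q, U) = 25/167 + Q*sqrt(293654)/14442 (W(Q, U) = -50/(-334) + Q/((3*sqrt(293654)/61)) = -50*(-1/334) + Q*(sqrt(293654)/14442) = 25/167 + Q*sqrt(293654)/14442)
-W(-691, 94) = -(25/167 + (1/14442)*(-691)*sqrt(293654)) = -(25/167 - 691*sqrt(293654)/14442) = -25/167 + 691*sqrt(293654)/14442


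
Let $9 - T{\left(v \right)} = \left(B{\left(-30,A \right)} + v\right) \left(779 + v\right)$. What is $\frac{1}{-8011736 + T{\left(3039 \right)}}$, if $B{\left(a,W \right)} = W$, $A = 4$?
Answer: $- \frac{1}{19629901} \approx -5.0943 \cdot 10^{-8}$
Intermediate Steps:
$T{\left(v \right)} = 9 - \left(4 + v\right) \left(779 + v\right)$
$\frac{1}{-8011736 + T{\left(3039 \right)}} = \frac{1}{-8011736 - 11618165} = \frac{1}{-19629901} = - \frac{1}{19629901}$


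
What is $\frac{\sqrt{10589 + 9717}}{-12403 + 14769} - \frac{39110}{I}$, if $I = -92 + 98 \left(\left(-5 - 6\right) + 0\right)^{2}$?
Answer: $- \frac{19555}{5883} + \frac{\sqrt{20306}}{2366} \approx -3.2638$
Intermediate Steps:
$I = 11766$ ($I = -92 + 98 \left(\left(-5 - 6\right) + 0\right)^{2} = -92 + 98 \left(-11 + 0\right)^{2} = -92 + 98 \left(-11\right)^{2} = -92 + 98 \cdot 121 = -92 + 11858 = 11766$)
$\frac{\sqrt{10589 + 9717}}{-12403 + 14769} - \frac{39110}{I} = \frac{\sqrt{10589 + 9717}}{-12403 + 14769} - \frac{39110}{11766} = \frac{\sqrt{20306}}{2366} - \frac{19555}{5883} = - \frac{19555}{5883} + \frac{\sqrt{20306}}{2366}$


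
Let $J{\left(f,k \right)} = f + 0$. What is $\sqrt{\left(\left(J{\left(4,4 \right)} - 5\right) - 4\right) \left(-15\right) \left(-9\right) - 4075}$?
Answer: $5 i \sqrt{190} \approx 68.92 i$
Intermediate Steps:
$J{\left(f,k \right)} = f$
$\sqrt{\left(\left(J{\left(4,4 \right)} - 5\right) - 4\right) \left(-15\right) \left(-9\right) - 4075} = \sqrt{\left(\left(4 - 5\right) - 4\right) \left(-15\right) \left(-9\right) - 4075} = \sqrt{\left(-1 - 4\right) \left(-15\right) \left(-9\right) - 4075} = \sqrt{\left(-5\right) \left(-15\right) \left(-9\right) - 4075} = \sqrt{75 \left(-9\right) - 4075} = \sqrt{-675 - 4075} = \sqrt{-4750} = 5 i \sqrt{190}$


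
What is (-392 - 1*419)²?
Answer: 657721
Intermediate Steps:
(-392 - 1*419)² = (-392 - 419)² = (-811)² = 657721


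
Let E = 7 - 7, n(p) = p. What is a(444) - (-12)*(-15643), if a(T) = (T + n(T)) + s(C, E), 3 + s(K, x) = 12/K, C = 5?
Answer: -934143/5 ≈ -1.8683e+5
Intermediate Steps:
E = 0
s(K, x) = -3 + 12/K
a(T) = -⅗ + 2*T (a(T) = (T + T) + (-3 + 12/5) = 2*T + (-3 + 12*(⅕)) = 2*T + (-3 + 12/5) = 2*T - ⅗ = -⅗ + 2*T)
a(444) - (-12)*(-15643) = (-⅗ + 2*444) - (-12)*(-15643) = (-⅗ + 888) - 1*187716 = 4437/5 - 187716 = -934143/5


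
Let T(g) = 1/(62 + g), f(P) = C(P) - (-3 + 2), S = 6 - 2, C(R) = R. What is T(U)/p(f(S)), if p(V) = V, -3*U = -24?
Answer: 1/350 ≈ 0.0028571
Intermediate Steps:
S = 4
f(P) = 1 + P (f(P) = P - (-3 + 2) = P - 1*(-1) = P + 1 = 1 + P)
U = 8 (U = -⅓*(-24) = 8)
T(U)/p(f(S)) = 1/((62 + 8)*(1 + 4)) = 1/(70*5) = (1/70)*(⅕) = 1/350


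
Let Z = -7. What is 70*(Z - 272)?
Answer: -19530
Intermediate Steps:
70*(Z - 272) = 70*(-7 - 272) = 70*(-279) = -19530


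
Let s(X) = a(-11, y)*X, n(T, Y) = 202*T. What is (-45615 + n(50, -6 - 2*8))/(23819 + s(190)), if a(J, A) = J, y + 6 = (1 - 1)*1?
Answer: -35515/21729 ≈ -1.6345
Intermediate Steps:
y = -6 (y = -6 + (1 - 1)*1 = -6 + 0*1 = -6 + 0 = -6)
s(X) = -11*X
(-45615 + n(50, -6 - 2*8))/(23819 + s(190)) = (-45615 + 202*50)/(23819 - 11*190) = (-45615 + 10100)/(23819 - 2090) = -35515/21729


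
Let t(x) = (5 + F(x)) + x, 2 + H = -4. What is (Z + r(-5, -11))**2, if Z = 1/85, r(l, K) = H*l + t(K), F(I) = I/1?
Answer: 1223236/7225 ≈ 169.31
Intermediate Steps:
H = -6 (H = -2 - 4 = -6)
F(I) = I (F(I) = I*1 = I)
t(x) = 5 + 2*x (t(x) = (5 + x) + x = 5 + 2*x)
r(l, K) = 5 - 6*l + 2*K (r(l, K) = -6*l + (5 + 2*K) = 5 - 6*l + 2*K)
Z = 1/85 ≈ 0.011765
(Z + r(-5, -11))**2 = (1/85 + (5 - 6*(-5) + 2*(-11)))**2 = (1/85 + (5 + 30 - 22))**2 = (1/85 + 13)**2 = (1106/85)**2 = 1223236/7225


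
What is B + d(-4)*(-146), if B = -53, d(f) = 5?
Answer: -783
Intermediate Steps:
B + d(-4)*(-146) = -53 + 5*(-146) = -53 - 730 = -783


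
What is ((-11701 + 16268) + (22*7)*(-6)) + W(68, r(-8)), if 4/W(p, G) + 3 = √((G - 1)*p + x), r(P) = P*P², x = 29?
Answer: 31752385/8716 - I*√34855/8716 ≈ 3643.0 - 0.02142*I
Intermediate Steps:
r(P) = P³
W(p, G) = 4/(-3 + √(29 + p*(-1 + G))) (W(p, G) = 4/(-3 + √((G - 1)*p + 29)) = 4/(-3 + √((-1 + G)*p + 29)) = 4/(-3 + √(p*(-1 + G) + 29)) = 4/(-3 + √(29 + p*(-1 + G))))
((-11701 + 16268) + (22*7)*(-6)) + W(68, r(-8)) = ((-11701 + 16268) + (22*7)*(-6)) + 4/(-3 + √(29 - 1*68 + (-8)³*68)) = (4567 + 154*(-6)) + 4/(-3 + √(29 - 68 - 512*68)) = (4567 - 924) + 4/(-3 + √(29 - 68 - 34816)) = 3643 + 4/(-3 + √(-34855)) = 3643 + 4/(-3 + I*√34855)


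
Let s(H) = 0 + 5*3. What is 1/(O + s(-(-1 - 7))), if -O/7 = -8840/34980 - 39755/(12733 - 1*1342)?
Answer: 6640953/273602368 ≈ 0.024272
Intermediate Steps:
s(H) = 15 (s(H) = 0 + 15 = 15)
O = 173988073/6640953 (O = -7*(-8840/34980 - 39755/(12733 - 1*1342)) = -7*(-8840*1/34980 - 39755/(12733 - 1342)) = -7*(-442/1749 - 39755/11391) = -7*(-24855439/6640953) = 173988073/6640953 ≈ 26.199)
1/(O + s(-(-1 - 7))) = 1/(173988073/6640953 + 15) = 1/(273602368/6640953) = 6640953/273602368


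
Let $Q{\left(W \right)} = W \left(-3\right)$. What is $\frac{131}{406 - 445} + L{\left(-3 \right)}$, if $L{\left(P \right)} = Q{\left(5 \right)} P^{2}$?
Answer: $- \frac{5396}{39} \approx -138.36$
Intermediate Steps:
$Q{\left(W \right)} = - 3 W$
$L{\left(P \right)} = - 15 P^{2}$ ($L{\left(P \right)} = \left(-3\right) 5 P^{2} = - 15 P^{2}$)
$\frac{131}{406 - 445} + L{\left(-3 \right)} = \frac{131}{406 - 445} - 15 \left(-3\right)^{2} = \frac{131}{-39} - 135 = 131 \left(- \frac{1}{39}\right) - 135 = - \frac{131}{39} - 135 = - \frac{5396}{39}$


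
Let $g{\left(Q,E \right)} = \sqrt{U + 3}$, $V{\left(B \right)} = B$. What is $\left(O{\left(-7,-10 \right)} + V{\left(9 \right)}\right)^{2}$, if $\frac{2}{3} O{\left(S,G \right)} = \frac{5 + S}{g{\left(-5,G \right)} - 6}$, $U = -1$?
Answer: $\frac{52497}{578} + \frac{486 \sqrt{2}}{289} \approx 93.203$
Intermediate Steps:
$g{\left(Q,E \right)} = \sqrt{2}$ ($g{\left(Q,E \right)} = \sqrt{-1 + 3} = \sqrt{2}$)
$O{\left(S,G \right)} = \frac{3 \left(5 + S\right)}{2 \left(-6 + \sqrt{2}\right)}$ ($O{\left(S,G \right)} = \frac{3 \frac{5 + S}{\sqrt{2} - 6}}{2} = \frac{3 \frac{5 + S}{-6 + \sqrt{2}}}{2} = \frac{3 \left(5 + S\right)}{2 \left(-6 + \sqrt{2}\right)}$)
$\left(O{\left(-7,-10 \right)} + V{\left(9 \right)}\right)^{2} = \left(- \frac{3 \left(5 - 7\right)}{2 \left(6 - \sqrt{2}\right)} + 9\right)^{2} = \left(\left(- \frac{3}{2}\right) \frac{1}{6 - \sqrt{2}} \left(-2\right) + 9\right)^{2} = \left(\frac{3}{6 - \sqrt{2}} + 9\right)^{2} = \left(9 + \frac{3}{6 - \sqrt{2}}\right)^{2}$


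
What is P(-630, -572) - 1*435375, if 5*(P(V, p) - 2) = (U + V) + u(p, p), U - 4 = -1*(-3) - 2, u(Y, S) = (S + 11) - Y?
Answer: -2177479/5 ≈ -4.3550e+5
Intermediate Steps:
u(Y, S) = 11 + S - Y (u(Y, S) = (11 + S) - Y = 11 + S - Y)
U = 5 (U = 4 + (-1*(-3) - 2) = 4 + (3 - 2) = 4 + 1 = 5)
P(V, p) = 26/5 + V/5 (P(V, p) = 2 + ((5 + V) + (11 + p - p))/5 = 2 + ((5 + V) + 11)/5 = 2 + (16 + V)/5 = 2 + (16/5 + V/5) = 26/5 + V/5)
P(-630, -572) - 1*435375 = (26/5 + (1/5)*(-630)) - 1*435375 = (26/5 - 126) - 435375 = -604/5 - 435375 = -2177479/5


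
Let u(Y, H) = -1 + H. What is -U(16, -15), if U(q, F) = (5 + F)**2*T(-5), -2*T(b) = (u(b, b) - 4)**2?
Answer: 5000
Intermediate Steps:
T(b) = -(-5 + b)**2/2 (T(b) = -((-1 + b) - 4)**2/2 = -(-5 + b)**2/2)
U(q, F) = -50*(5 + F)**2 (U(q, F) = (5 + F)**2*(-(-5 - 5)**2/2) = (5 + F)**2*(-1/2*(-10)**2) = (5 + F)**2*(-1/2*100) = (5 + F)**2*(-50) = -50*(5 + F)**2)
-U(16, -15) = -(-50)*(5 - 15)**2 = -(-50)*(-10)**2 = -(-50)*100 = -1*(-5000) = 5000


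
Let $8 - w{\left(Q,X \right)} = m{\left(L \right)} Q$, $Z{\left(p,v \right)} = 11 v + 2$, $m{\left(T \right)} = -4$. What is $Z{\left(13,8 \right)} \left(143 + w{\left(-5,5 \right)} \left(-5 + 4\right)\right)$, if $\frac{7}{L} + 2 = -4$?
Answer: $13950$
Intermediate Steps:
$L = - \frac{7}{6}$ ($L = \frac{7}{-2 - 4} = \frac{7}{-6} = 7 \left(- \frac{1}{6}\right) = - \frac{7}{6} \approx -1.1667$)
$Z{\left(p,v \right)} = 2 + 11 v$
$w{\left(Q,X \right)} = 8 + 4 Q$ ($w{\left(Q,X \right)} = 8 - - 4 Q = 8 + 4 Q$)
$Z{\left(13,8 \right)} \left(143 + w{\left(-5,5 \right)} \left(-5 + 4\right)\right) = \left(2 + 11 \cdot 8\right) \left(143 + \left(8 + 4 \left(-5\right)\right) \left(-5 + 4\right)\right) = \left(2 + 88\right) \left(143 + \left(8 - 20\right) \left(-1\right)\right) = 90 \left(143 - -12\right) = 90 \left(143 + 12\right) = 90 \cdot 155 = 13950$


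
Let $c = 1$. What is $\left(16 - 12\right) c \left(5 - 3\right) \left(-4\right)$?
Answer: $-32$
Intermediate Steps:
$\left(16 - 12\right) c \left(5 - 3\right) \left(-4\right) = \left(16 - 12\right) 1 \left(5 - 3\right) \left(-4\right) = 4 \cdot 1 \cdot 2 \left(-4\right) = 4 \cdot 2 \left(-4\right) = 4 \left(-8\right) = -32$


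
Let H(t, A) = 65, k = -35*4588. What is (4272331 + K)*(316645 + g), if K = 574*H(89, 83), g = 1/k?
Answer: 31304526735152637/22940 ≈ 1.3646e+12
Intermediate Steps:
k = -160580
g = -1/160580 (g = 1/(-160580) = -1/160580 ≈ -6.2274e-6)
K = 37310 (K = 574*65 = 37310)
(4272331 + K)*(316645 + g) = (4272331 + 37310)*(316645 - 1/160580) = 4309641*(50846854099/160580) = 31304526735152637/22940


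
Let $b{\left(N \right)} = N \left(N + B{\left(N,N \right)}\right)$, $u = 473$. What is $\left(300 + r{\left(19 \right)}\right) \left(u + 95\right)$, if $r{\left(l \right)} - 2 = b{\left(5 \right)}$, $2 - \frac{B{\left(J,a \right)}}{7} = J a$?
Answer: $-271504$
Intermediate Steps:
$B{\left(J,a \right)} = 14 - 7 J a$
$b{\left(N \right)} = N \left(14 + N - 7 N^{2}\right)$ ($b{\left(N \right)} = N \left(N - \left(-14 + 7 N N\right)\right) = N \left(N - \left(-14 + 7 N^{2}\right)\right) = N \left(14 + N - 7 N^{2}\right)$)
$r{\left(l \right)} = -778$ ($r{\left(l \right)} = 2 + 5 \left(14 + 5 - 7 \cdot 5^{2}\right) = 2 + 5 \left(14 + 5 - 175\right) = 2 + 5 \left(-156\right) = 2 - 780 = -778$)
$\left(300 + r{\left(19 \right)}\right) \left(u + 95\right) = \left(300 - 778\right) \left(473 + 95\right) = \left(-478\right) 568 = -271504$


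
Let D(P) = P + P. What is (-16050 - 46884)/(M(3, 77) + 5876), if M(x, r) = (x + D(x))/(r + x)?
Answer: -5034720/470089 ≈ -10.710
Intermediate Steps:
D(P) = 2*P
M(x, r) = 3*x/(r + x) (M(x, r) = (x + 2*x)/(r + x) = (3*x)/(r + x) = 3*x/(r + x))
(-16050 - 46884)/(M(3, 77) + 5876) = (-16050 - 46884)/(3*3/(77 + 3) + 5876) = -62934/(3*3/80 + 5876) = -62934/(3*3*(1/80) + 5876) = -62934/(9/80 + 5876) = -62934/470089/80 = -62934*80/470089 = -5034720/470089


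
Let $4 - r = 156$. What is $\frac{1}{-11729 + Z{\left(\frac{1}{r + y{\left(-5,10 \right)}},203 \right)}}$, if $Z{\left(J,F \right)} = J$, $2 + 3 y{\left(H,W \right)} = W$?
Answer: $- \frac{448}{5254595} \approx -8.5259 \cdot 10^{-5}$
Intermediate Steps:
$r = -152$ ($r = 4 - 156 = -152$)
$y{\left(H,W \right)} = - \frac{2}{3} + \frac{W}{3}$
$\frac{1}{-11729 + Z{\left(\frac{1}{r + y{\left(-5,10 \right)}},203 \right)}} = \frac{1}{-11729 + \frac{1}{-152 + \left(- \frac{2}{3} + \frac{1}{3} \cdot 10\right)}} = \frac{1}{-11729 + \frac{1}{-152 + \left(- \frac{2}{3} + \frac{10}{3}\right)}} = \frac{1}{-11729 + \frac{1}{-152 + \frac{8}{3}}} = \frac{1}{-11729 + \frac{1}{- \frac{448}{3}}} = \frac{1}{-11729 - \frac{3}{448}} = \frac{1}{- \frac{5254595}{448}} = - \frac{448}{5254595}$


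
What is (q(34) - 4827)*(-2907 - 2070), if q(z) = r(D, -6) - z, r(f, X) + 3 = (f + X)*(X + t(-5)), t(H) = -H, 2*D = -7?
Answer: 48321693/2 ≈ 2.4161e+7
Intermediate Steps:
D = -7/2 (D = (1/2)*(-7) = -7/2 ≈ -3.5000)
r(f, X) = -3 + (5 + X)*(X + f) (r(f, X) = -3 + (f + X)*(X - 1*(-5)) = -3 + (X + f)*(X + 5) = -3 + (X + f)*(5 + X) = -3 + (5 + X)*(X + f))
q(z) = 13/2 - z (q(z) = (-3 + (-6)**2 + 5*(-6) + 5*(-7/2) - 6*(-7/2)) - z = (-3 + 36 - 30 - 35/2 + 21) - z = 13/2 - z)
(q(34) - 4827)*(-2907 - 2070) = ((13/2 - 1*34) - 4827)*(-2907 - 2070) = ((13/2 - 34) - 4827)*(-4977) = (-55/2 - 4827)*(-4977) = -9709/2*(-4977) = 48321693/2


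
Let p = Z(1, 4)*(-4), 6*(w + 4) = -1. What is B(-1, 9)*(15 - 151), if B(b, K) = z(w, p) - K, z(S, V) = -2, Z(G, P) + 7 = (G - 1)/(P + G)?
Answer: 1496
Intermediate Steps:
w = -25/6 (w = -4 + (⅙)*(-1) = -4 - ⅙ = -25/6 ≈ -4.1667)
Z(G, P) = -7 + (-1 + G)/(G + P) (Z(G, P) = -7 + (G - 1)/(P + G) = -7 + (-1 + G)/(G + P))
p = 28 (p = ((-1 - 7*4 - 6*1)/(1 + 4))*(-4) = ((-1 - 28 - 6)/5)*(-4) = ((⅕)*(-35))*(-4) = -7*(-4) = 28)
B(b, K) = -2 - K
B(-1, 9)*(15 - 151) = (-2 - 1*9)*(15 - 151) = (-2 - 9)*(-136) = -11*(-136) = 1496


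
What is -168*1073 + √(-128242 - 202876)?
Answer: -180264 + I*√331118 ≈ -1.8026e+5 + 575.43*I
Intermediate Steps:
-168*1073 + √(-128242 - 202876) = -180264 + √(-331118) = -180264 + I*√331118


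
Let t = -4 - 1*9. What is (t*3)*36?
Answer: -1404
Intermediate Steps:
t = -13 (t = -4 - 9 = -13)
(t*3)*36 = -13*3*36 = -39*36 = -1404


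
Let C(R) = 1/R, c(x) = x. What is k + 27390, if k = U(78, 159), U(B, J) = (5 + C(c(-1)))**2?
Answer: 27406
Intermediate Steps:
U(B, J) = 16 (U(B, J) = (5 + 1/(-1))**2 = (5 - 1)**2 = 4**2 = 16)
k = 16
k + 27390 = 16 + 27390 = 27406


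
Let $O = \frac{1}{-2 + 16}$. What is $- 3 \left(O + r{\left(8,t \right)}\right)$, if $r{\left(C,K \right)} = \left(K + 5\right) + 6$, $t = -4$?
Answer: $- \frac{297}{14} \approx -21.214$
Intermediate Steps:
$r{\left(C,K \right)} = 11 + K$ ($r{\left(C,K \right)} = \left(5 + K\right) + 6 = 11 + K$)
$O = \frac{1}{14} \approx 0.071429$
$- 3 \left(O + r{\left(8,t \right)}\right) = - 3 \left(\frac{1}{14} + \left(11 - 4\right)\right) = - 3 \left(\frac{1}{14} + 7\right) = \left(-3\right) \frac{99}{14} = - \frac{297}{14}$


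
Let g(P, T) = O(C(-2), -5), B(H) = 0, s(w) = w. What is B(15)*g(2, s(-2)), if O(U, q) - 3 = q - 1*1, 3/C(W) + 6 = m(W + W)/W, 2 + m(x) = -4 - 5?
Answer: 0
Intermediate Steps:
m(x) = -11 (m(x) = -2 + (-4 - 5) = -2 - 9 = -11)
C(W) = 3/(-6 - 11/W)
O(U, q) = 2 + q (O(U, q) = 3 + (q - 1*1) = 3 + (q - 1) = 3 + (-1 + q) = 2 + q)
g(P, T) = -3 (g(P, T) = 2 - 5 = -3)
B(15)*g(2, s(-2)) = 0*(-3) = 0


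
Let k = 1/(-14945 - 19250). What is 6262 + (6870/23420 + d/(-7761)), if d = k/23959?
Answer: 93254388107971802597/14891411669717310 ≈ 6262.3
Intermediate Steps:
k = -1/34195 (k = 1/(-34195) = -1/34195 ≈ -2.9244e-5)
d = -1/819278005 (d = -1/34195/23959 = -1/34195*1/23959 = -1/819278005 ≈ -1.2206e-9)
6262 + (6870/23420 + d/(-7761)) = 6262 + (6870/23420 - 1/819278005/(-7761)) = 6262 + (6870*(1/23420) - 1/819278005*(-1/7761)) = 6262 + (687/2342 + 1/6358416596805) = 6262 + 4368232202007377/14891411669717310 = 93254388107971802597/14891411669717310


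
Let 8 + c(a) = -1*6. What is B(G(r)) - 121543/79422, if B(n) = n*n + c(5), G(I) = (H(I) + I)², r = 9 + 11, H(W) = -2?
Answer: 8336170421/79422 ≈ 1.0496e+5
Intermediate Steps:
c(a) = -14 (c(a) = -8 - 1*6 = -8 - 6 = -14)
r = 20
G(I) = (-2 + I)²
B(n) = -14 + n² (B(n) = n*n - 14 = n² - 14 = -14 + n²)
B(G(r)) - 121543/79422 = (-14 + ((-2 + 20)²)²) - 121543/79422 = (-14 + (18²)²) - 121543/79422 = (-14 + 324²) - 1*121543/79422 = (-14 + 104976) - 121543/79422 = 104962 - 121543/79422 = 8336170421/79422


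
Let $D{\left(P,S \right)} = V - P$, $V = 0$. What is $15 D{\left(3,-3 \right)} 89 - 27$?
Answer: $-4032$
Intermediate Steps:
$D{\left(P,S \right)} = - P$ ($D{\left(P,S \right)} = 0 - P = - P$)
$15 D{\left(3,-3 \right)} 89 - 27 = 15 \left(\left(-1\right) 3\right) 89 - 27 = 15 \left(-3\right) 89 - 27 = \left(-45\right) 89 - 27 = -4005 - 27 = -4032$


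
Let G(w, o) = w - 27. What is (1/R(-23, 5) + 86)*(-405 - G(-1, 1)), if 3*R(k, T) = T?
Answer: -163241/5 ≈ -32648.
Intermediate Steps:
R(k, T) = T/3
G(w, o) = -27 + w
(1/R(-23, 5) + 86)*(-405 - G(-1, 1)) = (1/((⅓)*5) + 86)*(-405 - (-27 - 1)) = (1/(5/3) + 86)*(-405 - 1*(-28)) = (⅗ + 86)*(-405 + 28) = (433/5)*(-377) = -163241/5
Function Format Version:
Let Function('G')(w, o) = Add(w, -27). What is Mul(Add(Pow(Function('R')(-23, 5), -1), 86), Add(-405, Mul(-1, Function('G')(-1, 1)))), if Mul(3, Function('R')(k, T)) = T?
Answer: Rational(-163241, 5) ≈ -32648.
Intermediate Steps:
Function('R')(k, T) = Mul(Rational(1, 3), T)
Function('G')(w, o) = Add(-27, w)
Mul(Add(Pow(Function('R')(-23, 5), -1), 86), Add(-405, Mul(-1, Function('G')(-1, 1)))) = Mul(Add(Pow(Mul(Rational(1, 3), 5), -1), 86), Add(-405, Mul(-1, Add(-27, -1)))) = Mul(Add(Pow(Rational(5, 3), -1), 86), Add(-405, Mul(-1, -28))) = Mul(Add(Rational(3, 5), 86), Add(-405, 28)) = Mul(Rational(433, 5), -377) = Rational(-163241, 5)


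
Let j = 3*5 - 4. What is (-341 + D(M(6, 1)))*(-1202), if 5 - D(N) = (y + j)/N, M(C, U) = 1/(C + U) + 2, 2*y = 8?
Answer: 412286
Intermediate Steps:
y = 4 (y = (½)*8 = 4)
j = 11 (j = 15 - 4 = 11)
M(C, U) = 2 + 1/(C + U)
D(N) = 5 - 15/N (D(N) = 5 - (4 + 11)/N = 5 - 15/N)
(-341 + D(M(6, 1)))*(-1202) = (-341 + (5 - 15*(6 + 1)/(1 + 2*6 + 2*1)))*(-1202) = (-341 + (5 - 15*7/(1 + 12 + 2)))*(-1202) = (-341 + (5 - 15/((⅐)*15)))*(-1202) = (-341 + (5 - 15/15/7))*(-1202) = (-341 + (5 - 15*7/15))*(-1202) = (-341 + (5 - 7))*(-1202) = (-341 - 2)*(-1202) = -343*(-1202) = 412286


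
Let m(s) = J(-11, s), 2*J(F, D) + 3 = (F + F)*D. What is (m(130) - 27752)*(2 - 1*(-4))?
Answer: -175101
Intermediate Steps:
J(F, D) = -3/2 + D*F (J(F, D) = -3/2 + ((F + F)*D)/2 = -3/2 + ((2*F)*D)/2 = -3/2 + (2*D*F)/2 = -3/2 + D*F)
m(s) = -3/2 - 11*s (m(s) = -3/2 + s*(-11) = -3/2 - 11*s)
(m(130) - 27752)*(2 - 1*(-4)) = ((-3/2 - 11*130) - 27752)*(2 - 1*(-4)) = ((-3/2 - 1430) - 27752)*(2 + 4) = (-2863/2 - 27752)*6 = -58367/2*6 = -175101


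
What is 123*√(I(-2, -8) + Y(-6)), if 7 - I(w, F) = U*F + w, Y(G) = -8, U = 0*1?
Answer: 123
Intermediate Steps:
U = 0
I(w, F) = 7 - w (I(w, F) = 7 - (0*F + w) = 7 - (0 + w) = 7 - w)
123*√(I(-2, -8) + Y(-6)) = 123*√((7 - 1*(-2)) - 8) = 123*√((7 + 2) - 8) = 123*√(9 - 8) = 123*√1 = 123*1 = 123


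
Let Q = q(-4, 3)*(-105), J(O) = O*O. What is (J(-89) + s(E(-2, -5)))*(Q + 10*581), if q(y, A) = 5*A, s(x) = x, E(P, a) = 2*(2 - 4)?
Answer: 33528495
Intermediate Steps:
E(P, a) = -4 (E(P, a) = 2*(-2) = -4)
J(O) = O²
Q = -1575 (Q = (5*3)*(-105) = 15*(-105) = -1575)
(J(-89) + s(E(-2, -5)))*(Q + 10*581) = ((-89)² - 4)*(-1575 + 10*581) = (7921 - 4)*(-1575 + 5810) = 7917*4235 = 33528495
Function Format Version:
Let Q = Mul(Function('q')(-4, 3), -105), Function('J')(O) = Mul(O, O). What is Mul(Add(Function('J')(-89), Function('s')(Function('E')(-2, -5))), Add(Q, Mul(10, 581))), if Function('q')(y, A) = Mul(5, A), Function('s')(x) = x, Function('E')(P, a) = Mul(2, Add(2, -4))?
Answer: 33528495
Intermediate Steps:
Function('E')(P, a) = -4 (Function('E')(P, a) = Mul(2, -2) = -4)
Function('J')(O) = Pow(O, 2)
Q = -1575 (Q = Mul(Mul(5, 3), -105) = Mul(15, -105) = -1575)
Mul(Add(Function('J')(-89), Function('s')(Function('E')(-2, -5))), Add(Q, Mul(10, 581))) = Mul(Add(Pow(-89, 2), -4), Add(-1575, Mul(10, 581))) = Mul(Add(7921, -4), Add(-1575, 5810)) = Mul(7917, 4235) = 33528495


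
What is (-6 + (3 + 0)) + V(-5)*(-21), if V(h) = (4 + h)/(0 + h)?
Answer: -36/5 ≈ -7.2000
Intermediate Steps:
V(h) = (4 + h)/h
(-6 + (3 + 0)) + V(-5)*(-21) = (-6 + (3 + 0)) + ((4 - 5)/(-5))*(-21) = (-6 + 3) - ⅕*(-1)*(-21) = -3 + (⅕)*(-21) = -3 - 21/5 = -36/5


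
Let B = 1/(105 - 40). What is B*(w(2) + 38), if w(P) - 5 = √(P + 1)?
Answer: 43/65 + √3/65 ≈ 0.68819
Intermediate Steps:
B = 1/65 ≈ 0.015385
w(P) = 5 + √(1 + P) (w(P) = 5 + √(P + 1) = 5 + √(1 + P))
B*(w(2) + 38) = ((5 + √(1 + 2)) + 38)/65 = ((5 + √3) + 38)/65 = (43 + √3)/65 = 43/65 + √3/65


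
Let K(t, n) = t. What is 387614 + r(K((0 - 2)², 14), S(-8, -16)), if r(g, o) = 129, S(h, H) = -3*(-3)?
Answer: 387743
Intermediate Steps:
S(h, H) = 9
387614 + r(K((0 - 2)², 14), S(-8, -16)) = 387614 + 129 = 387743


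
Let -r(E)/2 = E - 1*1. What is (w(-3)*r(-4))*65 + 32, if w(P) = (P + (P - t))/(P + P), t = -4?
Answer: 746/3 ≈ 248.67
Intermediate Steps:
w(P) = (4 + 2*P)/(2*P) (w(P) = (P + (P - 1*(-4)))/(P + P) = (P + (P + 4))/((2*P)) = (P + (4 + P))*(1/(2*P)) = (4 + 2*P)*(1/(2*P)) = (4 + 2*P)/(2*P))
r(E) = 2 - 2*E (r(E) = -2*(E - 1*1) = -2*(E - 1) = -2*(-1 + E) = 2 - 2*E)
(w(-3)*r(-4))*65 + 32 = (((2 - 3)/(-3))*(2 - 2*(-4)))*65 + 32 = ((-1/3*(-1))*(2 + 8))*65 + 32 = ((1/3)*10)*65 + 32 = (10/3)*65 + 32 = 650/3 + 32 = 746/3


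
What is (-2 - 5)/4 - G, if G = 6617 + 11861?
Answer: -73919/4 ≈ -18480.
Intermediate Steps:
G = 18478
(-2 - 5)/4 - G = (-2 - 5)/4 - 1*18478 = (¼)*(-7) - 18478 = -7/4 - 18478 = -73919/4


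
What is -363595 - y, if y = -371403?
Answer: 7808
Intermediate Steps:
-363595 - y = -363595 - 1*(-371403) = -363595 + 371403 = 7808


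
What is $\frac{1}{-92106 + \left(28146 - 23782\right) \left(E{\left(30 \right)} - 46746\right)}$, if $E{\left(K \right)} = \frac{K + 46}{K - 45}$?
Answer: $- \frac{15}{3061706414} \approx -4.8992 \cdot 10^{-9}$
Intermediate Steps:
$E{\left(K \right)} = \frac{46 + K}{-45 + K}$
$\frac{1}{-92106 + \left(28146 - 23782\right) \left(E{\left(30 \right)} - 46746\right)} = \frac{1}{-92106 + \left(28146 - 23782\right) \left(\frac{46 + 30}{-45 + 30} - 46746\right)} = \frac{1}{-92106 + 4364 \left(\frac{1}{-15} \cdot 76 - 46746\right)} = \frac{1}{-92106 + 4364 \left(\left(- \frac{1}{15}\right) 76 - 46746\right)} = \frac{1}{-92106 + 4364 \left(- \frac{76}{15} - 46746\right)} = \frac{1}{-92106 + 4364 \left(- \frac{701266}{15}\right)} = \frac{1}{-92106 - \frac{3060324824}{15}} = \frac{1}{- \frac{3061706414}{15}} = - \frac{15}{3061706414}$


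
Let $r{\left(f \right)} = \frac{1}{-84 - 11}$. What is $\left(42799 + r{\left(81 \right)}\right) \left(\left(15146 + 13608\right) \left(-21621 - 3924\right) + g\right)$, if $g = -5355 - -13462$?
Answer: $- \frac{2986458625086992}{95} \approx -3.1436 \cdot 10^{13}$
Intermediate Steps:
$r{\left(f \right)} = - \frac{1}{95}$ ($r{\left(f \right)} = \frac{1}{-95} = - \frac{1}{95}$)
$g = 8107$ ($g = -5355 + 13462 = 8107$)
$\left(42799 + r{\left(81 \right)}\right) \left(\left(15146 + 13608\right) \left(-21621 - 3924\right) + g\right) = \left(42799 - \frac{1}{95}\right) \left(\left(15146 + 13608\right) \left(-21621 - 3924\right) + 8107\right) = \frac{4065904 \left(28754 \left(-25545\right) + 8107\right)}{95} = \frac{4065904 \left(-734520930 + 8107\right)}{95} = \frac{4065904}{95} \left(-734512823\right) = - \frac{2986458625086992}{95}$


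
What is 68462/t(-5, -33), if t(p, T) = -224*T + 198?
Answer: 34231/3795 ≈ 9.0200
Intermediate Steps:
t(p, T) = 198 - 224*T
68462/t(-5, -33) = 68462/(198 - 224*(-33)) = 68462/(198 + 7392) = 68462/7590 = 68462*(1/7590) = 34231/3795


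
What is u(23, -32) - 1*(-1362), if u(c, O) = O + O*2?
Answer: 1266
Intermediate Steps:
u(c, O) = 3*O (u(c, O) = O + 2*O = 3*O)
u(23, -32) - 1*(-1362) = 3*(-32) - 1*(-1362) = -96 + 1362 = 1266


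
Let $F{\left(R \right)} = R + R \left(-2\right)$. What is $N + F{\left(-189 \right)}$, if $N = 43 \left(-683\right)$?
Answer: $-29180$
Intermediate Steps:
$N = -29369$
$F{\left(R \right)} = - R$ ($F{\left(R \right)} = R - 2 R = - R$)
$N + F{\left(-189 \right)} = -29369 - -189 = -29369 + 189 = -29180$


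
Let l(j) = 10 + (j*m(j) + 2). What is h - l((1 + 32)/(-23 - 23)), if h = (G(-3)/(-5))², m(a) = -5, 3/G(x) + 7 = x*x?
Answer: -35643/2300 ≈ -15.497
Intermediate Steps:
G(x) = 3/(-7 + x²) (G(x) = 3/(-7 + x*x) = 3/(-7 + x²))
h = 9/100 (h = ((3/(-7 + (-3)²))/(-5))² = ((3/(-7 + 9))*(-⅕))² = ((3/2)*(-⅕))² = (-3/10)² = 9/100 ≈ 0.090000)
l(j) = 12 - 5*j (l(j) = 10 + (j*(-5) + 2) = 10 + (-5*j + 2) = 10 + (2 - 5*j) = 12 - 5*j)
h - l((1 + 32)/(-23 - 23)) = 9/100 - (12 - 5*(1 + 32)/(-23 - 23)) = 9/100 - (12 - 165/(-46)) = 9/100 - (12 - 165*(-1)/46) = 9/100 - (12 - 5*(-33/46)) = 9/100 - (12 + 165/46) = 9/100 - 1*717/46 = 9/100 - 717/46 = -35643/2300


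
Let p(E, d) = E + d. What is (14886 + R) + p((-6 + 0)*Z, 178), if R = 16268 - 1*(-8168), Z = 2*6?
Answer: 39428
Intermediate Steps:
Z = 12
R = 24436 (R = 16268 + 8168 = 24436)
(14886 + R) + p((-6 + 0)*Z, 178) = (14886 + 24436) + ((-6 + 0)*12 + 178) = 39322 + (-6*12 + 178) = 39322 + (-72 + 178) = 39322 + 106 = 39428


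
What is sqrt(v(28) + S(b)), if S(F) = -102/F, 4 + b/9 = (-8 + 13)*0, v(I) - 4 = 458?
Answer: sqrt(16734)/6 ≈ 21.560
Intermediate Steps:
v(I) = 462 (v(I) = 4 + 458 = 462)
b = -36 (b = -36 + 9*((-8 + 13)*0) = -36 + 9*(5*0) = -36 + 9*0 = -36 + 0 = -36)
sqrt(v(28) + S(b)) = sqrt(462 - 102/(-36)) = sqrt(462 - 102*(-1/36)) = sqrt(462 + 17/6) = sqrt(2789/6) = sqrt(16734)/6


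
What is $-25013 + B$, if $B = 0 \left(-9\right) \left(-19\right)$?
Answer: $-25013$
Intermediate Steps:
$B = 0$ ($B = 0 \left(-19\right) = 0$)
$-25013 + B = -25013 + 0 = -25013$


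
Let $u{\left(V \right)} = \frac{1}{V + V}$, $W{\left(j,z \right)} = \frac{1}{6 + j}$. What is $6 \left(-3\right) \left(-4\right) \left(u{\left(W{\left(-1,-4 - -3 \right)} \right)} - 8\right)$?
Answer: $-396$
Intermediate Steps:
$u{\left(V \right)} = \frac{1}{2 V}$
$6 \left(-3\right) \left(-4\right) \left(u{\left(W{\left(-1,-4 - -3 \right)} \right)} - 8\right) = 6 \left(-3\right) \left(-4\right) \left(\frac{1}{2 \frac{1}{6 - 1}} - 8\right) = \left(-18\right) \left(-4\right) \left(\frac{1}{2 \cdot \frac{1}{5}} - 8\right) = 72 \left(\frac{\frac{1}{\frac{1}{5}}}{2} - 8\right) = 72 \left(\frac{1}{2} \cdot 5 - 8\right) = 72 \left(\frac{5}{2} - 8\right) = 72 \left(- \frac{11}{2}\right) = -396$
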